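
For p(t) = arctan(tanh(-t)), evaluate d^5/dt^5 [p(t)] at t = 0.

-80

Substitute the inner expansion into the outer series and collect powers.
From the series, [t^5] p = -2/3; multiply by 5! = 120 to get -80.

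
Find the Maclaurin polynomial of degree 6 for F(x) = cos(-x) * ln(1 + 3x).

Take the Cauchy product of the two expansions.

-1785*x^6/16 + 1769*x^5/40 - 18*x^4 + 15*x^3/2 - 9*x^2/2 + 3*x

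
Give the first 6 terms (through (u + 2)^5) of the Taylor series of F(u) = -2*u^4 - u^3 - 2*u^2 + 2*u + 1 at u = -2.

-2*(u + 2)^4 + 15*(u + 2)^3 - 44*(u + 2)^2 + 62*(u + 2) - 35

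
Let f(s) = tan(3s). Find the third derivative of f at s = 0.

54

The coefficient of s^3 in the expansion is 9, so f′′′(0) = 3! * (9) = 54.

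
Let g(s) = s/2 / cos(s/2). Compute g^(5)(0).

25/32

Divide the numerator series by the denominator series (power-series long division).
The coefficient of s^5 in the expansion is 5/768, so g^(5)(0) = 5! * (5/768) = 25/32.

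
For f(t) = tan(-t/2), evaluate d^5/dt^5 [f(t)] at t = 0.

From the series, [t^5] f = -1/240; multiply by 5! = 120 to get -1/2.

-1/2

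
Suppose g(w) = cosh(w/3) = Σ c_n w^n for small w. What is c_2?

1/18

g(0) = 1
g′(0) = 0
g′′(0) = 1/9
The Taylor polynomial is Σ g^(k)(0)/k! · w^k.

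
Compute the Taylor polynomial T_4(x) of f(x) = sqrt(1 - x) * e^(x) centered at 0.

-79*x^4/384 - 13*x^3/48 - x^2/8 + x/2 + 1

Write out both Maclaurin series and multiply, keeping only the needed powers.
[x^0] = 1;  [x^1] = 1/2;  [x^2] = -1/8;  [x^3] = -13/48;  [x^4] = -79/384.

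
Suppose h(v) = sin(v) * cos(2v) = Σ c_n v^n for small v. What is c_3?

Write out both Maclaurin series and multiply, keeping only the needed powers.
[v^0] = 0;  [v^1] = 1;  [v^2] = 0;  [v^3] = -13/6.
So c_3 = h′′′(0)/3! = -13/6.

-13/6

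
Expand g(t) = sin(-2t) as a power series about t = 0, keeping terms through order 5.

g(0) = 0
g′(0) = -2
g′′(0) = 0
g′′′(0) = 8
g^(4)(0) = 0
g^(5)(0) = -32
The Taylor polynomial is Σ g^(k)(0)/k! · t^k.

-4*t^5/15 + 4*t^3/3 - 2*t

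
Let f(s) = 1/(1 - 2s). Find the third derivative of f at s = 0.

Compute the successive derivatives at the expansion point and divide by k!.
From the series, [s^3] f = 8; multiply by 3! = 6 to get 48.

48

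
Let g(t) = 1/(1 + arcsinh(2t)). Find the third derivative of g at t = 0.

Let u equal the inner series; expand the outer function in u and truncate.
The coefficient of t^3 in the expansion is -20/3, so g′′′(0) = 3! * (-20/3) = -40.

-40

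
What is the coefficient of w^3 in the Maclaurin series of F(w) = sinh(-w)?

-1/6

Compute the successive derivatives at the expansion point and divide by k!.
[w^0] = 0;  [w^1] = -1;  [w^2] = 0;  [w^3] = -1/6.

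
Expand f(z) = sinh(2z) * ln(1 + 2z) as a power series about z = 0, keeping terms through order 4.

Expand each factor separately, then convolve coefficients.
[z^0] = 0;  [z^1] = 0;  [z^2] = 4;  [z^3] = -4;  [z^4] = 8.

8*z^4 - 4*z^3 + 4*z^2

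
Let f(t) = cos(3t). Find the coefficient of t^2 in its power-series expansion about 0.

[t^0] = 1;  [t^1] = 0;  [t^2] = -9/2.
So c_2 = f′′(0)/2! = -9/2.

-9/2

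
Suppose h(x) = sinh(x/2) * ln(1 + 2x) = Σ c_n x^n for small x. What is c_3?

-1

Expand each factor separately, then convolve coefficients.
h(0) = 0
h′(0) = 0
h′′(0) = 2
h′′′(0) = -6
Then c_k = h^(k)(0)/k! gives each Taylor coefficient.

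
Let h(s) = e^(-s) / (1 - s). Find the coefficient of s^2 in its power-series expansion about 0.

Multiply the two series term by term and collect like powers.
h(0) = 1
h′(0) = 0
h′′(0) = 1
So c_2 = h′′(0)/2! = 1/2.

1/2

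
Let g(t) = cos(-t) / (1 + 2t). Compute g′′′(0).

Expand each factor separately, then convolve coefficients.
The coefficient of t^3 in the expansion is -7, so g′′′(0) = 3! * (-7) = -42.

-42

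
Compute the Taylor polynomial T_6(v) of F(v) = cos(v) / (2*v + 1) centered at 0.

Multiply the numerator's expansion by the denominator's geometric series.
[v^0] = 1;  [v^1] = -2;  [v^2] = 7/2;  [v^3] = -7;  [v^4] = 337/24;  [v^5] = -337/12;  [v^6] = 40439/720.

40439*v^6/720 - 337*v^5/12 + 337*v^4/24 - 7*v^3 + 7*v^2/2 - 2*v + 1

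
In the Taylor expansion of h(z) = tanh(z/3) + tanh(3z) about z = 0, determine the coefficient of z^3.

-730/81

Add the two expansions coefficient-wise.
h(0) = 0
h′(0) = 10/3
h′′(0) = 0
h′′′(0) = -1460/27
Dividing each by k! gives the coefficients c_0, ..., c_3.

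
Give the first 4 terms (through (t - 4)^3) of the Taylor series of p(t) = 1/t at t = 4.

Use the known series and substitute for the argument.
p(4) = 1/4
p′(4) = -1/16
p′′(4) = 1/32
p′′′(4) = -3/128

-(t - 4)^3/256 + (t - 4)^2/64 - (t - 4)/16 + 1/4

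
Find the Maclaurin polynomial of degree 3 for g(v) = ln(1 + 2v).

8*v^3/3 - 2*v^2 + 2*v

g(0) = 0
g′(0) = 2
g′′(0) = -4
g′′′(0) = 16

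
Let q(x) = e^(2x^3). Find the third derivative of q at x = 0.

12

From the series, [x^3] q = 2; multiply by 3! = 6 to get 12.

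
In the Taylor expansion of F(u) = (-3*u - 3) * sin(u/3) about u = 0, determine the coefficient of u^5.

-1/9720

Shift and add copies of the series according to the polynomial's terms.
[u^0] = 0;  [u^1] = -1;  [u^2] = -1;  [u^3] = 1/54;  [u^4] = 1/54;  [u^5] = -1/9720.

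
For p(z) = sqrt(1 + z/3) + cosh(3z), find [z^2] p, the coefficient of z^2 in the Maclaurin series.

323/72

Add the two expansions coefficient-wise.
p(0) = 2
p′(0) = 1/6
p′′(0) = 323/36
Then c_k = p^(k)(0)/k! gives each Taylor coefficient.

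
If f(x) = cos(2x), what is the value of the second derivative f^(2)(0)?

Compute the successive derivatives at the expansion point and divide by k!.
The coefficient of x^2 in the expansion is -2, so f′′(0) = 2! * (-2) = -4.

-4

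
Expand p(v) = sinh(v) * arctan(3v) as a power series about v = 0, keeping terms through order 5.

Expand each factor separately, then convolve coefficients.
p(0) = 0
p′(0) = 0
p′′(0) = 6
p′′′(0) = 0
p^(4)(0) = -204
p^(5)(0) = 0

-17*v^4/2 + 3*v^2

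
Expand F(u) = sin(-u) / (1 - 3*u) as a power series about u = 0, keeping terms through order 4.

-53*u^4/2 - 53*u^3/6 - 3*u^2 - u

Expand 1/(denominator) as a geometric series and multiply by the numerator's series.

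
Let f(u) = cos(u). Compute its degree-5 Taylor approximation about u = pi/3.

-sqrt(3)*(u - pi/3)^5/240 + (u - pi/3)^4/48 + sqrt(3)*(u - pi/3)^3/12 - (u - pi/3)^2/4 - sqrt(3)*(u - pi/3)/2 + 1/2

[(u - pi/3)^0] = 1/2;  [(u - pi/3)^1] = -sqrt(3)/2;  [(u - pi/3)^2] = -1/4;  [(u - pi/3)^3] = sqrt(3)/12;  [(u - pi/3)^4] = 1/48;  [(u - pi/3)^5] = -sqrt(3)/240.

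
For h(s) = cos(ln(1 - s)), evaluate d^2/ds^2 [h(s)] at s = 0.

Let u equal the inner series; expand the outer function in u and truncate.
The coefficient of s^2 in the expansion is -1/2, so h′′(0) = 2! * (-1/2) = -1.

-1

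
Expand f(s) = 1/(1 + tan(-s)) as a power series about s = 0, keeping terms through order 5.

32*s^5/15 + 5*s^4/3 + 4*s^3/3 + s^2 + s + 1

Let u equal the inner series; expand the outer function in u and truncate.
f(0) = 1
f′(0) = 1
f′′(0) = 2
f′′′(0) = 8
f^(4)(0) = 40
f^(5)(0) = 256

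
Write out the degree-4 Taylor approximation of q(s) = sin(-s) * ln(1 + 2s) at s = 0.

Expand each factor separately, then convolve coefficients.
q(0) = 0
q′(0) = 0
q′′(0) = -4
q′′′(0) = 12
q^(4)(0) = -56

-7*s^4/3 + 2*s^3 - 2*s^2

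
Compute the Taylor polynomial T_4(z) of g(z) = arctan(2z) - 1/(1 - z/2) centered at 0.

Add the two expansions coefficient-wise.
[z^0] = -1;  [z^1] = 3/2;  [z^2] = -1/4;  [z^3] = -67/24;  [z^4] = -1/16.

-z^4/16 - 67*z^3/24 - z^2/4 + 3*z/2 - 1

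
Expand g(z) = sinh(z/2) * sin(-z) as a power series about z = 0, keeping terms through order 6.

Expand each factor separately, then convolve coefficients.
g(0) = 0
g′(0) = 0
g′′(0) = -1
g′′′(0) = 0
g^(4)(0) = 3/2
g^(5)(0) = 0
g^(6)(0) = -11/16
The Taylor polynomial is Σ g^(k)(0)/k! · z^k.

-11*z^6/11520 + z^4/16 - z^2/2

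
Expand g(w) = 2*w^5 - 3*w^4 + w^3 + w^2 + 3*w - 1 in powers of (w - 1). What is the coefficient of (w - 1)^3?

9

[(w - 1)^0] = 3;  [(w - 1)^1] = 6;  [(w - 1)^2] = 6;  [(w - 1)^3] = 9.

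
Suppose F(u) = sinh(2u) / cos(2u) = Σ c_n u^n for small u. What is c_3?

Invert the denominator's series and multiply.
F(0) = 0
F′(0) = 2
F′′(0) = 0
F′′′(0) = 32
The Taylor polynomial is Σ F^(k)(0)/k! · u^k.

16/3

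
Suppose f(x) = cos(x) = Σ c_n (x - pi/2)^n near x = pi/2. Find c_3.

1/6

f(pi/2) = 0
f′(pi/2) = -1
f′′(pi/2) = 0
f′′′(pi/2) = 1
The Taylor polynomial is Σ f^(k)(pi/2)/k! · (x - pi/2)^k.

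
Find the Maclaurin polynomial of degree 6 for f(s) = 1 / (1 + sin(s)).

Write 1/(1+u) = 1 - u + u^2 - u^3 + ... and substitute the series for u.
f(0) = 1
f′(0) = -1
f′′(0) = 2
f′′′(0) = -5
f^(4)(0) = 16
f^(5)(0) = -61
f^(6)(0) = 272

17*s^6/45 - 61*s^5/120 + 2*s^4/3 - 5*s^3/6 + s^2 - s + 1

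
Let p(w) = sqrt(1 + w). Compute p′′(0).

Apply the Taylor formula c_k = f^(k)(a)/k!.
From the series, [w^2] p = -1/8; multiply by 2! = 2 to get -1/4.

-1/4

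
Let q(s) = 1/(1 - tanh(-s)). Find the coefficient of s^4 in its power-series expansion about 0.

1/3

Compose series: expand the inner function first, then feed it into the outer expansion.
q(0) = 1
q′(0) = -1
q′′(0) = 2
q′′′(0) = -4
q^(4)(0) = 8
Then c_k = q^(k)(0)/k! gives each Taylor coefficient.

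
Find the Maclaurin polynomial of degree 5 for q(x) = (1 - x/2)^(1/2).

-7*x^5/8192 - 5*x^4/2048 - x^3/128 - x^2/32 - x/4 + 1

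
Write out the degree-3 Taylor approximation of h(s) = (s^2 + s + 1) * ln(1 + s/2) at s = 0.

5*s^3/12 + 3*s^2/8 + s/2

Shift and add copies of the series according to the polynomial's terms.
h(0) = 0
h′(0) = 1/2
h′′(0) = 3/4
h′′′(0) = 5/2
Dividing each by k! gives the coefficients c_0, ..., c_3.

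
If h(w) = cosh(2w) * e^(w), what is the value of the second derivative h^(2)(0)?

Write out both Maclaurin series and multiply, keeping only the needed powers.
From the series, [w^2] h = 5/2; multiply by 2! = 2 to get 5.

5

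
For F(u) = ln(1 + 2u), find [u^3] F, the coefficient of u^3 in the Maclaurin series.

[u^0] = 0;  [u^1] = 2;  [u^2] = -2;  [u^3] = 8/3.
So c_3 = F′′′(0)/3! = 8/3.

8/3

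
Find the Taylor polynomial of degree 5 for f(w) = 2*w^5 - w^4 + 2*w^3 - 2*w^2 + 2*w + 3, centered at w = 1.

2*(w - 1)^5 + 9*(w - 1)^4 + 18*(w - 1)^3 + 18*(w - 1)^2 + 10*(w - 1) + 6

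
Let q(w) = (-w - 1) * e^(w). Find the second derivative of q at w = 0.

Distribute the polynomial across the series and collect like powers.
The coefficient of w^2 in the expansion is -3/2, so q′′(0) = 2! * (-3/2) = -3.

-3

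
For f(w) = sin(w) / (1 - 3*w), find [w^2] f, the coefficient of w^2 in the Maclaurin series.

Use 1/(1 - r) = Σ r^k on the denominator, then take the Cauchy product.
f(0) = 0
f′(0) = 1
f′′(0) = 6

3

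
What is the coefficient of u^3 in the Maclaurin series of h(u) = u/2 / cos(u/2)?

Divide the numerator series by the denominator series (power-series long division).
So c_3 = h′′′(0)/3! = 1/16.

1/16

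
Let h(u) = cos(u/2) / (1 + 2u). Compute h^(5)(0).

Take the Cauchy product of the two expansions.
From the series, [u^5] h = -5953/192; multiply by 5! = 120 to get -29765/8.

-29765/8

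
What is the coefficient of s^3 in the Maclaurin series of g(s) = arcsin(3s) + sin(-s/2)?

Add the two expansions coefficient-wise.
So c_3 = g′′′(0)/3! = 217/48.

217/48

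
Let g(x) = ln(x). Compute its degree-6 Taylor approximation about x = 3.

g(3) = ln(3)
g′(3) = 1/3
g′′(3) = -1/9
g′′′(3) = 2/27
g^(4)(3) = -2/27
g^(5)(3) = 8/81
g^(6)(3) = -40/243

-(x - 3)^6/4374 + (x - 3)^5/1215 - (x - 3)^4/324 + (x - 3)^3/81 - (x - 3)^2/18 + (x - 3)/3 + ln(3)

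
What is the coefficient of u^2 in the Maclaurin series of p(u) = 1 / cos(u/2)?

1/8

Write the quotient as an unknown series and match coefficients against numerator = denominator · series.
So c_2 = p′′(0)/2! = 1/8.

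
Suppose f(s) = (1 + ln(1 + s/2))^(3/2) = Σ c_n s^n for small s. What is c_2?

Plug the Maclaurin series of the inner function into that of the outer and collect terms.
f(0) = 1
f′(0) = 3/4
f′′(0) = -3/16

-3/32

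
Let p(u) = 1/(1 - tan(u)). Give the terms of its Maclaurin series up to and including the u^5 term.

Plug the Maclaurin series of the inner function into that of the outer and collect terms.
p(0) = 1
p′(0) = 1
p′′(0) = 2
p′′′(0) = 8
p^(4)(0) = 40
p^(5)(0) = 256

32*u^5/15 + 5*u^4/3 + 4*u^3/3 + u^2 + u + 1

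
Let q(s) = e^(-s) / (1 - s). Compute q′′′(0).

Expand 1/(denominator) as a geometric series and multiply by the numerator's series.
The coefficient of s^3 in the expansion is 1/3, so q′′′(0) = 3! * (1/3) = 2.

2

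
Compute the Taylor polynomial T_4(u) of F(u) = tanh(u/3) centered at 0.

F(0) = 0
F′(0) = 1/3
F′′(0) = 0
F′′′(0) = -2/27
F^(4)(0) = 0

-u^3/81 + u/3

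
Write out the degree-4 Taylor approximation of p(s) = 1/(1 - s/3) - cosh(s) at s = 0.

-19*s^4/648 + s^3/27 - 7*s^2/18 + s/3

Add the two expansions coefficient-wise.
p(0) = 0
p′(0) = 1/3
p′′(0) = -7/9
p′′′(0) = 2/9
p^(4)(0) = -19/27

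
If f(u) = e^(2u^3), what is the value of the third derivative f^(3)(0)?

Differentiate repeatedly and evaluate at the center.
The coefficient of u^3 in the expansion is 2, so f′′′(0) = 3! * (2) = 12.

12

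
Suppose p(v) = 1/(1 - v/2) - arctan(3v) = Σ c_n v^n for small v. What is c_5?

Combine the two series term by term.
p(0) = 1
p′(0) = -5/2
p′′(0) = 1/2
p′′′(0) = 219/4
p^(4)(0) = 3/2
p^(5)(0) = -23313/4

-7771/160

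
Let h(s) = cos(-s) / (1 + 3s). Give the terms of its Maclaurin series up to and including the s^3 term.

-51*s^3/2 + 17*s^2/2 - 3*s + 1

Multiply the two series term by term and collect like powers.
h(0) = 1
h′(0) = -3
h′′(0) = 17
h′′′(0) = -153
Dividing each by k! gives the coefficients c_0, ..., c_3.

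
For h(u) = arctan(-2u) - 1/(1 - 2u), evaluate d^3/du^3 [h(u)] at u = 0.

-32

Add the two expansions coefficient-wise.
From the series, [u^3] h = -16/3; multiply by 3! = 6 to get -32.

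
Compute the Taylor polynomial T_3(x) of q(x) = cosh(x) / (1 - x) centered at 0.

Take the Cauchy product of the two expansions.
q(0) = 1
q′(0) = 1
q′′(0) = 3
q′′′(0) = 9

3*x^3/2 + 3*x^2/2 + x + 1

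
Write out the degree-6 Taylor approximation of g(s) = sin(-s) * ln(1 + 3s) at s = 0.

-377*s^6/8 + 39*s^5/2 - 17*s^4/2 + 9*s^3/2 - 3*s^2

Write out both Maclaurin series and multiply, keeping only the needed powers.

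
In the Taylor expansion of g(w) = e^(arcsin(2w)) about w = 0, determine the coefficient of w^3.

Plug the Maclaurin series of the inner function into that of the outer and collect terms.
g(0) = 1
g′(0) = 2
g′′(0) = 4
g′′′(0) = 16

8/3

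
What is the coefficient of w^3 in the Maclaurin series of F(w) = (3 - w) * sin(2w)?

Multiply each power in the prefactor through the base expansion.
[w^0] = 0;  [w^1] = 6;  [w^2] = -2;  [w^3] = -4.

-4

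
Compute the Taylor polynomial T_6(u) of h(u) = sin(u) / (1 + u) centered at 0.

Expand each factor separately, then convolve coefficients.
h(0) = 0
h′(0) = 1
h′′(0) = -2
h′′′(0) = 5
h^(4)(0) = -20
h^(5)(0) = 101
h^(6)(0) = -606

-101*u^6/120 + 101*u^5/120 - 5*u^4/6 + 5*u^3/6 - u^2 + u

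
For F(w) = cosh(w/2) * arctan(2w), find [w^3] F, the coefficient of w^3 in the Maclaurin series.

-29/12

Take the Cauchy product of the two expansions.
F(0) = 0
F′(0) = 2
F′′(0) = 0
F′′′(0) = -29/2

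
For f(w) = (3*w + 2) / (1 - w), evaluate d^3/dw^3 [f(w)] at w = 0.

Multiply each power in the prefactor through the base expansion.
The coefficient of w^3 in the expansion is 5, so f′′′(0) = 3! * (5) = 30.

30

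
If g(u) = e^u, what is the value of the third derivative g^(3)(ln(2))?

Use the known series and substitute for the argument.
The coefficient of (u - ln(2))^3 in the expansion is 1/3, so g′′′(ln(2)) = 3! * (1/3) = 2.

2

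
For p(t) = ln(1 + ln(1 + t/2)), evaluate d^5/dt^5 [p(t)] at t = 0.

Plug the Maclaurin series of the inner function into that of the outer and collect terms.
The coefficient of t^5 in the expansion is 19/320, so p^(5)(0) = 5! * (19/320) = 57/8.

57/8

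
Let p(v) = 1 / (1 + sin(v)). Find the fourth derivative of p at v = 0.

Write 1/(1+u) = 1 - u + u^2 - u^3 + ... and substitute the series for u.
The coefficient of v^4 in the expansion is 2/3, so p^(4)(0) = 4! * (2/3) = 16.

16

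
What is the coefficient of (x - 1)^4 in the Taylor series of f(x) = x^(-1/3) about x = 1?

35/243

f(1) = 1
f′(1) = -1/3
f′′(1) = 4/9
f′′′(1) = -28/27
f^(4)(1) = 280/81
The Taylor polynomial is Σ f^(k)(1)/k! · (x - 1)^k.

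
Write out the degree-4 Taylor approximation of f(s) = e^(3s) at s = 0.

Differentiate repeatedly and evaluate at the center.
f(0) = 1
f′(0) = 3
f′′(0) = 9
f′′′(0) = 27
f^(4)(0) = 81
The Taylor polynomial is Σ f^(k)(0)/k! · s^k.

27*s^4/8 + 9*s^3/2 + 9*s^2/2 + 3*s + 1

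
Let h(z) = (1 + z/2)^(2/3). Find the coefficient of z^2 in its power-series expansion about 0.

-1/36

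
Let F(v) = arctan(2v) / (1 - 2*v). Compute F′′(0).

8

Use 1/(1 - r) = Σ r^k on the denominator, then take the Cauchy product.
The coefficient of v^2 in the expansion is 4, so F′′(0) = 2! * (4) = 8.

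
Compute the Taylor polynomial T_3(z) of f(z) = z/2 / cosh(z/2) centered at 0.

Write the quotient as an unknown series and match coefficients against numerator = denominator · series.
f(0) = 0
f′(0) = 1/2
f′′(0) = 0
f′′′(0) = -3/8
Then c_k = f^(k)(0)/k! gives each Taylor coefficient.

-z^3/16 + z/2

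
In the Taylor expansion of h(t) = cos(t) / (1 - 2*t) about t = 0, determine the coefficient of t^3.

Use 1/(1 - r) = Σ r^k on the denominator, then take the Cauchy product.
[t^0] = 1;  [t^1] = 2;  [t^2] = 7/2;  [t^3] = 7.

7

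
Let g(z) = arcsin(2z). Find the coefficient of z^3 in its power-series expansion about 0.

4/3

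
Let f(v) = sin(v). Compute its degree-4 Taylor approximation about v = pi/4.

f(pi/4) = sqrt(2)/2
f′(pi/4) = sqrt(2)/2
f′′(pi/4) = -sqrt(2)/2
f′′′(pi/4) = -sqrt(2)/2
f^(4)(pi/4) = sqrt(2)/2

sqrt(2)*(v - pi/4)^4/48 - sqrt(2)*(v - pi/4)^3/12 - sqrt(2)*(v - pi/4)^2/4 + sqrt(2)*(v - pi/4)/2 + sqrt(2)/2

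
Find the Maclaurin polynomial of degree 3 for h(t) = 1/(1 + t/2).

-t^3/8 + t^2/4 - t/2 + 1

[t^0] = 1;  [t^1] = -1/2;  [t^2] = 1/4;  [t^3] = -1/8.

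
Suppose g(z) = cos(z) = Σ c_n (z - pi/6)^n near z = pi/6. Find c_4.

Apply the Taylor formula c_k = f^(k)(a)/k!.
[(z - pi/6)^0] = sqrt(3)/2;  [(z - pi/6)^1] = -1/2;  [(z - pi/6)^2] = -sqrt(3)/4;  [(z - pi/6)^3] = 1/12;  [(z - pi/6)^4] = sqrt(3)/48.
So c_4 = g^(4)(pi/6)/4! = sqrt(3)/48.

sqrt(3)/48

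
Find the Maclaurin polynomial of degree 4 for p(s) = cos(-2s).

Use the known series and substitute for the argument.
p(0) = 1
p′(0) = 0
p′′(0) = -4
p′′′(0) = 0
p^(4)(0) = 16

2*s^4/3 - 2*s^2 + 1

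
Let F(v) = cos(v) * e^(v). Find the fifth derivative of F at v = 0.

-4

Write out both Maclaurin series and multiply, keeping only the needed powers.
The coefficient of v^5 in the expansion is -1/30, so F^(5)(0) = 5! * (-1/30) = -4.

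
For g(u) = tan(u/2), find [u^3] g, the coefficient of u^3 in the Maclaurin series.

1/24

Apply the Taylor formula c_k = f^(k)(a)/k!.
g(0) = 0
g′(0) = 1/2
g′′(0) = 0
g′′′(0) = 1/4
Then c_k = g^(k)(0)/k! gives each Taylor coefficient.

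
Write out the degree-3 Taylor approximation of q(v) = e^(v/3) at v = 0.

v^3/162 + v^2/18 + v/3 + 1

Compute the successive derivatives at the expansion point and divide by k!.
q(0) = 1
q′(0) = 1/3
q′′(0) = 1/9
q′′′(0) = 1/27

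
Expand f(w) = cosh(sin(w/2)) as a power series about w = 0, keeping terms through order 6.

-w^6/15360 - w^4/128 + w^2/8 + 1

Let u equal the inner series; expand the outer function in u and truncate.
f(0) = 1
f′(0) = 0
f′′(0) = 1/4
f′′′(0) = 0
f^(4)(0) = -3/16
f^(5)(0) = 0
f^(6)(0) = -3/64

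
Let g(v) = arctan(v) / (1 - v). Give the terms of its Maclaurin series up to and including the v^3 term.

Multiply the numerator's expansion by the denominator's geometric series.
g(0) = 0
g′(0) = 1
g′′(0) = 2
g′′′(0) = 4
The Taylor polynomial is Σ g^(k)(0)/k! · v^k.

2*v^3/3 + v^2 + v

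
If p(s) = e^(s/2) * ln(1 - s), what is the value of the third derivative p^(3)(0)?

Expand each factor separately, then convolve coefficients.
From the series, [s^3] p = -17/24; multiply by 3! = 6 to get -17/4.

-17/4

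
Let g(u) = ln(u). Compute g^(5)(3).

Use the known series and substitute for the argument.
From the series, [(u - 3)^5] g = 1/1215; multiply by 5! = 120 to get 8/81.

8/81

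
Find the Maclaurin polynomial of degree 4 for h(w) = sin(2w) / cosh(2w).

-16*w^3/3 + 2*w

Divide the numerator series by the denominator series (power-series long division).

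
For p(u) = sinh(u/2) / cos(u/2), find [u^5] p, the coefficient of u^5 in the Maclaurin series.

3/320

Invert the denominator's series and multiply.
p(0) = 0
p′(0) = 1/2
p′′(0) = 0
p′′′(0) = 1/2
p^(4)(0) = 0
p^(5)(0) = 9/8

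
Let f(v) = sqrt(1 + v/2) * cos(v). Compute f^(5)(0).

Write out both Maclaurin series and multiply, keeping only the needed powers.
The coefficient of v^5 in the expansion is 181/24576, so f^(5)(0) = 5! * (181/24576) = 905/1024.

905/1024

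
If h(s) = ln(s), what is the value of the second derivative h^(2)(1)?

-1

From the series, [(s - 1)^2] h = -1/2; multiply by 2! = 2 to get -1.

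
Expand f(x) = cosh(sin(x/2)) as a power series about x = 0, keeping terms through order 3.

Compose series: expand the inner function first, then feed it into the outer expansion.
f(0) = 1
f′(0) = 0
f′′(0) = 1/4
f′′′(0) = 0
Then c_k = f^(k)(0)/k! gives each Taylor coefficient.

x^2/8 + 1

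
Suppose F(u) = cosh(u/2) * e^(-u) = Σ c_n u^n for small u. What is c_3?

-7/24

Expand each factor separately, then convolve coefficients.
So c_3 = F′′′(0)/3! = -7/24.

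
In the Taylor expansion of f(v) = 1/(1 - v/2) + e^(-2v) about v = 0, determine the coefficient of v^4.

35/48

Combine the two series term by term.
f(0) = 2
f′(0) = -3/2
f′′(0) = 9/2
f′′′(0) = -29/4
f^(4)(0) = 35/2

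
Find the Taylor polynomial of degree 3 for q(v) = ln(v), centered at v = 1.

q(1) = 0
q′(1) = 1
q′′(1) = -1
q′′′(1) = 2

(v - 1)^3/3 - (v - 1)^2/2 + (v - 1)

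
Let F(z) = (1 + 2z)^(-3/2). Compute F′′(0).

From the series, [z^2] F = 15/2; multiply by 2! = 2 to get 15.

15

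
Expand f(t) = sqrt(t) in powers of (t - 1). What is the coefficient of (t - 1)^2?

[(t - 1)^0] = 1;  [(t - 1)^1] = 1/2;  [(t - 1)^2] = -1/8.
So c_2 = f′′(1)/2! = -1/8.

-1/8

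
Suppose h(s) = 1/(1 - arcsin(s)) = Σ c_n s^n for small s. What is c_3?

7/6

Compose series: expand the inner function first, then feed it into the outer expansion.
h(0) = 1
h′(0) = 1
h′′(0) = 2
h′′′(0) = 7
The Taylor polynomial is Σ h^(k)(0)/k! · s^k.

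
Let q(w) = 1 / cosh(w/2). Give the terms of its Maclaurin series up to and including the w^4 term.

Divide the numerator series by the denominator series (power-series long division).
q(0) = 1
q′(0) = 0
q′′(0) = -1/4
q′′′(0) = 0
q^(4)(0) = 5/16
Dividing each by k! gives the coefficients c_0, ..., c_4.

5*w^4/384 - w^2/8 + 1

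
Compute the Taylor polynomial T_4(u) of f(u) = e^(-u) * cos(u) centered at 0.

Take the Cauchy product of the two expansions.
f(0) = 1
f′(0) = -1
f′′(0) = 0
f′′′(0) = 2
f^(4)(0) = -4
Dividing each by k! gives the coefficients c_0, ..., c_4.

-u^4/6 + u^3/3 - u + 1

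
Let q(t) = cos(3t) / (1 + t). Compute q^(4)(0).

-3

Take the Cauchy product of the two expansions.
The coefficient of t^4 in the expansion is -1/8, so q^(4)(0) = 4! * (-1/8) = -3.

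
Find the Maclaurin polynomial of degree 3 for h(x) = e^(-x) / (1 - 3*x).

58*x^3/3 + 13*x^2/2 + 2*x + 1

Multiply the numerator's expansion by the denominator's geometric series.
h(0) = 1
h′(0) = 2
h′′(0) = 13
h′′′(0) = 116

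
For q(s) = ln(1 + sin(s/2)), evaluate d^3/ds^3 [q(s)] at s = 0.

Plug the Maclaurin series of the inner function into that of the outer and collect terms.
From the series, [s^3] q = 1/48; multiply by 3! = 6 to get 1/8.

1/8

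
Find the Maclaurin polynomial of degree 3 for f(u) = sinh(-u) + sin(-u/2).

-7*u^3/48 - 3*u/2

Combine the two series term by term.
f(0) = 0
f′(0) = -3/2
f′′(0) = 0
f′′′(0) = -7/8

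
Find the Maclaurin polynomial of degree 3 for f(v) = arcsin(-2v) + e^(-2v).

-8*v^3/3 + 2*v^2 - 4*v + 1

Add the two expansions coefficient-wise.
f(0) = 1
f′(0) = -4
f′′(0) = 4
f′′′(0) = -16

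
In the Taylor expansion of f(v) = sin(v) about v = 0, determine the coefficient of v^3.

-1/6

f(0) = 0
f′(0) = 1
f′′(0) = 0
f′′′(0) = -1
The Taylor polynomial is Σ f^(k)(0)/k! · v^k.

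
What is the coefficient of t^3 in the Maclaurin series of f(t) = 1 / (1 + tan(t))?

Write 1/(1+u) = 1 - u + u^2 - u^3 + ... and substitute the series for u.
f(0) = 1
f′(0) = -1
f′′(0) = 2
f′′′(0) = -8
Dividing each by k! gives the coefficients c_0, ..., c_3.

-4/3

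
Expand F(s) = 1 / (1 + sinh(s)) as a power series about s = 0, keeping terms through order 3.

Use the geometric series for the reciprocal, then substitute.
F(0) = 1
F′(0) = -1
F′′(0) = 2
F′′′(0) = -7

-7*s^3/6 + s^2 - s + 1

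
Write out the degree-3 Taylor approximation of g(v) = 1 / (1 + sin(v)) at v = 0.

Write 1/(1+u) = 1 - u + u^2 - u^3 + ... and substitute the series for u.
g(0) = 1
g′(0) = -1
g′′(0) = 2
g′′′(0) = -5
Then c_k = g^(k)(0)/k! gives each Taylor coefficient.

-5*v^3/6 + v^2 - v + 1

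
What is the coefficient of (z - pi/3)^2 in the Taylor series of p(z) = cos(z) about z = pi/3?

-1/4

p(pi/3) = 1/2
p′(pi/3) = -sqrt(3)/2
p′′(pi/3) = -1/2
So c_2 = p′′(pi/3)/2! = -1/4.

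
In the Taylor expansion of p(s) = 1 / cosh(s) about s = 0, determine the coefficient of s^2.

-1/2

Divide the numerator series by the denominator series (power-series long division).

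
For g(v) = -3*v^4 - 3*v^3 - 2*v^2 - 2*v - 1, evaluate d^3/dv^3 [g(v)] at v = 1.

Compute the successive derivatives at the expansion point and divide by k!.
From the series, [(v - 1)^3] g = -15; multiply by 3! = 6 to get -90.

-90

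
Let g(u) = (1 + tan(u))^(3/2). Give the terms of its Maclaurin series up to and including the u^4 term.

Compose series: expand the inner function first, then feed it into the outer expansion.
[u^0] = 1;  [u^1] = 3/2;  [u^2] = 3/8;  [u^3] = 7/16;  [u^4] = 35/128.

35*u^4/128 + 7*u^3/16 + 3*u^2/8 + 3*u/2 + 1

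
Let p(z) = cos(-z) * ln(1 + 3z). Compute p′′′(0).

Take the Cauchy product of the two expansions.
The coefficient of z^3 in the expansion is 15/2, so p′′′(0) = 3! * (15/2) = 45.

45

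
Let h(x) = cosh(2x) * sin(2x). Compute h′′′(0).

16

Expand each factor separately, then convolve coefficients.
The coefficient of x^3 in the expansion is 8/3, so h′′′(0) = 3! * (8/3) = 16.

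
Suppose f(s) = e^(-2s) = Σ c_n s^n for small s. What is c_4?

[s^0] = 1;  [s^1] = -2;  [s^2] = 2;  [s^3] = -4/3;  [s^4] = 2/3.

2/3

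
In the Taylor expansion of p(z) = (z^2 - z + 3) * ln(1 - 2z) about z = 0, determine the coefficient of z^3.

-8

Distribute the polynomial across the series and collect like powers.
p(0) = 0
p′(0) = -6
p′′(0) = -8
p′′′(0) = -48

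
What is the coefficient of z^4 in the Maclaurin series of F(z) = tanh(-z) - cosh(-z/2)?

-1/384

Add the two expansions coefficient-wise.
[z^0] = -1;  [z^1] = -1;  [z^2] = -1/8;  [z^3] = 1/3;  [z^4] = -1/384.
So c_4 = F^(4)(0)/4! = -1/384.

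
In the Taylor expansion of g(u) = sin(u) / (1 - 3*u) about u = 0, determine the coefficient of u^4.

53/2

Use 1/(1 - r) = Σ r^k on the denominator, then take the Cauchy product.
g(0) = 0
g′(0) = 1
g′′(0) = 6
g′′′(0) = 53
g^(4)(0) = 636
So c_4 = g^(4)(0)/4! = 53/2.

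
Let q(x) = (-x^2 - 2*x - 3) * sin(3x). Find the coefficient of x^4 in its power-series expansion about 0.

Distribute the polynomial across the series and collect like powers.

9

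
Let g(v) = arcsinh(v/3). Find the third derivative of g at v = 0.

-1/27

Apply the Taylor formula c_k = f^(k)(a)/k!.
The coefficient of v^3 in the expansion is -1/162, so g′′′(0) = 3! * (-1/162) = -1/27.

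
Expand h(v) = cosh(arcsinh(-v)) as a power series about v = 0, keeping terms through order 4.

Let u equal the inner series; expand the outer function in u and truncate.
h(0) = 1
h′(0) = 0
h′′(0) = 1
h′′′(0) = 0
h^(4)(0) = -3
Dividing each by k! gives the coefficients c_0, ..., c_4.

-v^4/8 + v^2/2 + 1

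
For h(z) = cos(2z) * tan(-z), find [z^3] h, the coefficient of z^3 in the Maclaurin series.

Write out both Maclaurin series and multiply, keeping only the needed powers.
h(0) = 0
h′(0) = -1
h′′(0) = 0
h′′′(0) = 10
So c_3 = h′′′(0)/3! = 5/3.

5/3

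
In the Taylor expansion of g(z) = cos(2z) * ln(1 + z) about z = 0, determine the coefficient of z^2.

Multiply the two series term by term and collect like powers.
[z^0] = 0;  [z^1] = 1;  [z^2] = -1/2.

-1/2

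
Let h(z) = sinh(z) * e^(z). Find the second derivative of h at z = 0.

Take the Cauchy product of the two expansions.
The coefficient of z^2 in the expansion is 1, so h′′(0) = 2! * (1) = 2.

2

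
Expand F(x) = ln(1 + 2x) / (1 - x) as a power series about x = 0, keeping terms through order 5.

Use 1/(1 - r) = Σ r^k on the denominator, then take the Cauchy product.

76*x^5/15 - 4*x^4/3 + 8*x^3/3 + 2*x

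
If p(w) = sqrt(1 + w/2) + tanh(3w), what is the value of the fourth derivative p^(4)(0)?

Add the two expansions coefficient-wise.
From the series, [w^4] p = -5/2048; multiply by 4! = 24 to get -15/256.

-15/256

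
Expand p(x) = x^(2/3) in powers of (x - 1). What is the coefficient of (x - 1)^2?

[(x - 1)^0] = 1;  [(x - 1)^1] = 2/3;  [(x - 1)^2] = -1/9.

-1/9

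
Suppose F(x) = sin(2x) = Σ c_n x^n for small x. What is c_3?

F(0) = 0
F′(0) = 2
F′′(0) = 0
F′′′(0) = -8
Then c_k = F^(k)(0)/k! gives each Taylor coefficient.

-4/3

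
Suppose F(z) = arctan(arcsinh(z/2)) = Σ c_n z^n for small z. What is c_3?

Plug the Maclaurin series of the inner function into that of the outer and collect terms.
F(0) = 0
F′(0) = 1/2
F′′(0) = 0
F′′′(0) = -3/8
So c_3 = F′′′(0)/3! = -1/16.

-1/16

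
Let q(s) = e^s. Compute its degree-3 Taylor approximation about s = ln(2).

(s - ln(2))^3/3 + (s - ln(2))^2 + 2*(s - ln(2)) + 2

Use the known series and substitute for the argument.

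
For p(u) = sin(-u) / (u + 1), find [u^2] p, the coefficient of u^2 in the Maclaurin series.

1

Use 1/(1 - r) = Σ r^k on the denominator, then take the Cauchy product.
p(0) = 0
p′(0) = -1
p′′(0) = 2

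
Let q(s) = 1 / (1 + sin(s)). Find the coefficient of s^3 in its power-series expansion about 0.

Expand as Σ (-1)^k u^k with u equal to the inner function's series.
q(0) = 1
q′(0) = -1
q′′(0) = 2
q′′′(0) = -5
Dividing each by k! gives the coefficients c_0, ..., c_3.

-5/6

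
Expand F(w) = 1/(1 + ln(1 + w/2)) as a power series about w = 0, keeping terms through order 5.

-347*w^5/1920 + 11*w^4/48 - 7*w^3/24 + 3*w^2/8 - w/2 + 1

Substitute the inner expansion into the outer series and collect powers.
[w^0] = 1;  [w^1] = -1/2;  [w^2] = 3/8;  [w^3] = -7/24;  [w^4] = 11/48;  [w^5] = -347/1920.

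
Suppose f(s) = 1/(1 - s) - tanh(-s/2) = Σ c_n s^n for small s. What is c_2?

1

Add the two expansions coefficient-wise.
f(0) = 1
f′(0) = 3/2
f′′(0) = 2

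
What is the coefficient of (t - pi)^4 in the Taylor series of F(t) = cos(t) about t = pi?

[(t - pi)^0] = -1;  [(t - pi)^1] = 0;  [(t - pi)^2] = 1/2;  [(t - pi)^3] = 0;  [(t - pi)^4] = -1/24.

-1/24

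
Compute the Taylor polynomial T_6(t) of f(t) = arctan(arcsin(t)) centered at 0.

Plug the Maclaurin series of the inner function into that of the outer and collect terms.
f(0) = 0
f′(0) = 1
f′′(0) = 0
f′′′(0) = -1
f^(4)(0) = 0
f^(5)(0) = 13
f^(6)(0) = 0
The Taylor polynomial is Σ f^(k)(0)/k! · t^k.

13*t^5/120 - t^3/6 + t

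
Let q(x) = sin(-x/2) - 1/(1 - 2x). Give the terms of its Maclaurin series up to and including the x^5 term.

Expand each term separately and add.
q(0) = -1
q′(0) = -5/2
q′′(0) = -8
q′′′(0) = -383/8
q^(4)(0) = -384
q^(5)(0) = -122881/32

-122881*x^5/3840 - 16*x^4 - 383*x^3/48 - 4*x^2 - 5*x/2 - 1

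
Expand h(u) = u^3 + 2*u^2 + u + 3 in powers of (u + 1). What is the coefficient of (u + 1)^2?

-1

Use the known series and substitute for the argument.
h(-1) = 3
h′(-1) = 0
h′′(-1) = -2
So c_2 = h′′(-1)/2! = -1.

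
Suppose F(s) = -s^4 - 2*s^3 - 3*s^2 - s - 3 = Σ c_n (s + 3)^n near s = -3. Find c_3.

10

F(-3) = -54
F′(-3) = 71
F′′(-3) = -78
F′′′(-3) = 60
Dividing each by k! gives the coefficients c_0, ..., c_3.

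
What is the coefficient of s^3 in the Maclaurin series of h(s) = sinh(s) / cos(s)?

2/3

Divide the numerator series by the denominator series (power-series long division).
h(0) = 0
h′(0) = 1
h′′(0) = 0
h′′′(0) = 4
Then c_k = h^(k)(0)/k! gives each Taylor coefficient.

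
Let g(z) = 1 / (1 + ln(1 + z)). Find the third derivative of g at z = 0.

Write 1/(1+u) = 1 - u + u^2 - u^3 + ... and substitute the series for u.
The coefficient of z^3 in the expansion is -7/3, so g′′′(0) = 3! * (-7/3) = -14.

-14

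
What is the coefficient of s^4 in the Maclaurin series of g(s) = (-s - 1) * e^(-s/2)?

7/384

Multiply each power in the prefactor through the base expansion.
g(0) = -1
g′(0) = -1/2
g′′(0) = 3/4
g′′′(0) = -5/8
g^(4)(0) = 7/16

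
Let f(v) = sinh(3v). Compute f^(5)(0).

243

The coefficient of v^5 in the expansion is 81/40, so f^(5)(0) = 5! * (81/40) = 243.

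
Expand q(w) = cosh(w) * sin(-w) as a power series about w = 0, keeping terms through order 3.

-w^3/3 - w

Expand each factor separately, then convolve coefficients.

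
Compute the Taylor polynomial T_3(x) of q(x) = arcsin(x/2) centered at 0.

x^3/48 + x/2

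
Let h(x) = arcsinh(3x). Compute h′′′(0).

-27

The coefficient of x^3 in the expansion is -9/2, so h′′′(0) = 3! * (-9/2) = -27.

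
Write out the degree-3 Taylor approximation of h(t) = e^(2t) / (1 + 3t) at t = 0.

Write out both Maclaurin series and multiply, keeping only the needed powers.
h(0) = 1
h′(0) = -1
h′′(0) = 10
h′′′(0) = -82
Dividing each by k! gives the coefficients c_0, ..., c_3.

-41*t^3/3 + 5*t^2 - t + 1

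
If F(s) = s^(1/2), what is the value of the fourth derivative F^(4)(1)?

-15/16

From the series, [(s - 1)^4] F = -5/128; multiply by 4! = 24 to get -15/16.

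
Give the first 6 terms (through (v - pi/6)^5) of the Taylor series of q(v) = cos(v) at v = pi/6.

q(pi/6) = sqrt(3)/2
q′(pi/6) = -1/2
q′′(pi/6) = -sqrt(3)/2
q′′′(pi/6) = 1/2
q^(4)(pi/6) = sqrt(3)/2
q^(5)(pi/6) = -1/2
Dividing each by k! gives the coefficients c_0, ..., c_5.

-(v - pi/6)^5/240 + sqrt(3)*(v - pi/6)^4/48 + (v - pi/6)^3/12 - sqrt(3)*(v - pi/6)^2/4 - (v - pi/6)/2 + sqrt(3)/2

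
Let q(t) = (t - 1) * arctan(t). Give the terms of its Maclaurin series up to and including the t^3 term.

t^3/3 + t^2 - t

Distribute the polynomial across the series and collect like powers.
q(0) = 0
q′(0) = -1
q′′(0) = 2
q′′′(0) = 2
Dividing each by k! gives the coefficients c_0, ..., c_3.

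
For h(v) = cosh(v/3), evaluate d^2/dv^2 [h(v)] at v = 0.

1/9

From the series, [v^2] h = 1/18; multiply by 2! = 2 to get 1/9.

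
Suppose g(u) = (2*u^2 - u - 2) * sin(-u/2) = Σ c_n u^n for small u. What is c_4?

Multiply each power in the prefactor through the base expansion.
g(0) = 0
g′(0) = 1
g′′(0) = 1
g′′′(0) = -25/4
g^(4)(0) = -1/2
The Taylor polynomial is Σ g^(k)(0)/k! · u^k.

-1/48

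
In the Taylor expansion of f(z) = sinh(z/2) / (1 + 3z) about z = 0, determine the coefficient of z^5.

Expand each factor separately, then convolve coefficients.
[z^0] = 0;  [z^1] = 1/2;  [z^2] = -3/2;  [z^3] = 217/48;  [z^4] = -217/16;  [z^5] = 156241/3840.

156241/3840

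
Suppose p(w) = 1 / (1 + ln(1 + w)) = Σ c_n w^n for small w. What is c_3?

Expand as Σ (-1)^k u^k with u equal to the inner function's series.
[w^0] = 1;  [w^1] = -1;  [w^2] = 3/2;  [w^3] = -7/3.

-7/3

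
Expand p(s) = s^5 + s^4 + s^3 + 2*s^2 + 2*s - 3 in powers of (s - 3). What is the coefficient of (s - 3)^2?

335

Differentiate repeatedly and evaluate at the center.
p(3) = 372
p′(3) = 554
p′′(3) = 670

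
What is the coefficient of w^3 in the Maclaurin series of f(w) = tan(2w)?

8/3

Differentiate repeatedly and evaluate at the center.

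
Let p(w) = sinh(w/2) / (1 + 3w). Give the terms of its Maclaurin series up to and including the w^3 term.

Write out both Maclaurin series and multiply, keeping only the needed powers.
p(0) = 0
p′(0) = 1/2
p′′(0) = -3
p′′′(0) = 217/8

217*w^3/48 - 3*w^2/2 + w/2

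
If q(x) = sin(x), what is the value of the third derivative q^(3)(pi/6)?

From the series, [(x - pi/6)^3] q = -sqrt(3)/12; multiply by 3! = 6 to get -sqrt(3)/2.

-sqrt(3)/2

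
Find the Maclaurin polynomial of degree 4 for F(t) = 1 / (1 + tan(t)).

5*t^4/3 - 4*t^3/3 + t^2 - t + 1

Expand as Σ (-1)^k u^k with u equal to the inner function's series.
F(0) = 1
F′(0) = -1
F′′(0) = 2
F′′′(0) = -8
F^(4)(0) = 40
The Taylor polynomial is Σ F^(k)(0)/k! · t^k.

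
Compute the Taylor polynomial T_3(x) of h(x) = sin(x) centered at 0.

-x^3/6 + x

h(0) = 0
h′(0) = 1
h′′(0) = 0
h′′′(0) = -1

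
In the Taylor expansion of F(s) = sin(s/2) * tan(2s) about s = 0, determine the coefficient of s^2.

1

Write out both Maclaurin series and multiply, keeping only the needed powers.
So c_2 = F′′(0)/2! = 1.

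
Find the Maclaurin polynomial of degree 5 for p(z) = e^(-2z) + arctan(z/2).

Combine the two series term by term.

-25*z^5/96 + 2*z^4/3 - 11*z^3/8 + 2*z^2 - 3*z/2 + 1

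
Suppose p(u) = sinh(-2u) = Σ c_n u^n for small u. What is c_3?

-4/3

Compute the successive derivatives at the expansion point and divide by k!.
p(0) = 0
p′(0) = -2
p′′(0) = 0
p′′′(0) = -8
Dividing each by k! gives the coefficients c_0, ..., c_3.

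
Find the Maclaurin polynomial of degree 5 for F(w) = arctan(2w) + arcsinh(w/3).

Add the two expansions coefficient-wise.
F(0) = 0
F′(0) = 7/3
F′′(0) = 0
F′′′(0) = -433/27
F^(4)(0) = 0
F^(5)(0) = 20737/27
Dividing each by k! gives the coefficients c_0, ..., c_5.

20737*w^5/3240 - 433*w^3/162 + 7*w/3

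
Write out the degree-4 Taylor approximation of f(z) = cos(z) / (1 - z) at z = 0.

Take the Cauchy product of the two expansions.
f(0) = 1
f′(0) = 1
f′′(0) = 1
f′′′(0) = 3
f^(4)(0) = 13
Dividing each by k! gives the coefficients c_0, ..., c_4.

13*z^4/24 + z^3/2 + z^2/2 + z + 1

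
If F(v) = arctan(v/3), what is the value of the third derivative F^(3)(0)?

From the series, [v^3] F = -1/81; multiply by 3! = 6 to get -2/27.

-2/27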